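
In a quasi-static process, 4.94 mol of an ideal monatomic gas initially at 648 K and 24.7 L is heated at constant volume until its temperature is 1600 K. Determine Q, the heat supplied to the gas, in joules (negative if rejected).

58600 J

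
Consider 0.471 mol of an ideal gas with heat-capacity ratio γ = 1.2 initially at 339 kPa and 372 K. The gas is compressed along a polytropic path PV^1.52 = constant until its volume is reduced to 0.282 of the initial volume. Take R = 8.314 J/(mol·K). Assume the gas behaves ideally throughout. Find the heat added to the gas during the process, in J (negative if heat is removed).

4170 J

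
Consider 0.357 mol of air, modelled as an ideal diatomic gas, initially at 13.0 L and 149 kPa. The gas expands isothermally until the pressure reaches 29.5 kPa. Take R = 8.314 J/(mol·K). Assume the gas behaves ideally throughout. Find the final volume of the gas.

65.7 L

T₁ = P₁V₁/(nR) = 149×13.0/(0.357×8.314) = 653 K.
Isothermal: T stays 653 K; PV = const ⇒ V₂ = 65.7 L, P₂ = 29.5 kPa.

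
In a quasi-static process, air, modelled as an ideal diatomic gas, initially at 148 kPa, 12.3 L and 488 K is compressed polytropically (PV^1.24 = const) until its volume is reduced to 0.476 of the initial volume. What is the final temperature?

583 K

Polytropic n=1.24: T₂ = T₁(V₁/V₂)^(n−1) = 488×(2.10)^0.24 = 583 K; P₂ = P₁(V₁/V₂)^n = 372 kPa.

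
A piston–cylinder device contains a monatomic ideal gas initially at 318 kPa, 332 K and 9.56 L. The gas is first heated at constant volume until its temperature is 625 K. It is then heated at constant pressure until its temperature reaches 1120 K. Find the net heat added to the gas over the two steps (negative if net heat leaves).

n = P₁V₁/(RT₁) = 318×9.56/(8.314×332) = 1.10 mol.
Step 1 — Isochoric: V stays 9.56 L; P/T = const ⇒ T₂ = 625 K, P₂ = 599 kPa.
W = 0 (no volume change).
ΔU = nCvΔT = 1.10×12.5×(625−332) = 4020 J.
Q = ΔU = 4020 J.
State after step 1: P = 599 kPa, V = 9.56 L, T = 625 K.
Step 2 — Isobaric: P stays 599 kPa; V/T = const ⇒ T₂ = 1120 K, V₂ = 17.1 L.
W = PΔV = 599×(17.1−9.56) kPa·L = 4530 J.
ΔU = nCvΔT = 1.10×12.5×(1120−625) = 6800 J.
Q = ΔU + W = nCpΔT = 11300 J.
Net over both steps: W = 4530 J, Q = 15400 J, ΔU = 10800 J.

15400 J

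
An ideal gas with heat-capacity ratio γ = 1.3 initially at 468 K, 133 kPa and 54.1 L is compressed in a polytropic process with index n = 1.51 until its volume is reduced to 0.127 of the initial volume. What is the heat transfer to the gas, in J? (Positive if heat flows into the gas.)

n = P₁V₁/(RT₁) = 133×54.1/(8.314×468) = 1.85 mol.
Polytropic n=1.51: T₂ = T₁(V₁/V₂)^(n−1) = 468×(7.87)^0.51 = 1340 K; P₂ = P₁(V₁/V₂)^n = 3000 kPa.
W = (P₁V₁−P₂V₂)/(n−1) = (133×54.1−3000×6.87)/0.51 = -26300 J.
ΔU = nCvΔT = 1.85×27.7×(1340−468) = 44700 J.
Q = ΔU + W = 18400 J.

18400 J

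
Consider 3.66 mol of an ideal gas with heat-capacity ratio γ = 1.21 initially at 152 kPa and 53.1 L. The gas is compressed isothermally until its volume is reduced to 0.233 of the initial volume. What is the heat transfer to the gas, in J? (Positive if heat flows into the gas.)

T₁ = P₁V₁/(nR) = 152×53.1/(3.66×8.314) = 265 K.
Isothermal: T stays 265 K; PV = const ⇒ V₂ = 12.4 L, P₂ = 652 kPa.
ΔU = 0 (ideal gas, T constant).
W = nRT ln(V₂/V₁) = 3.66×8.314×265×ln(0.233) = -11800 J.
Q = ΔU + W = -11800 J.

-11800 J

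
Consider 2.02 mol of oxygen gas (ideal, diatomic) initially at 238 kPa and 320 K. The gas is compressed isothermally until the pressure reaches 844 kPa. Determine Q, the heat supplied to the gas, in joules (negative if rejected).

-6800 J

V₁ = nRT₁/P₁ = 2.02×8.314×320/238 = 22.6 L.
Isothermal: T stays 320 K; PV = const ⇒ V₂ = 6.37 L, P₂ = 844 kPa.
ΔU = 0 (ideal gas, T constant).
W = nRT ln(V₂/V₁) = 2.02×8.314×320×ln(0.282) = -6800 J.
Q = ΔU + W = -6800 J.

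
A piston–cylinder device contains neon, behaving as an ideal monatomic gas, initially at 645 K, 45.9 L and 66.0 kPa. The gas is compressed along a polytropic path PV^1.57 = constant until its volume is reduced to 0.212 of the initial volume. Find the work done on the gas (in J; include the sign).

7550 J

n = P₁V₁/(RT₁) = 66.0×45.9/(8.314×645) = 0.565 mol.
Polytropic n=1.57: T₂ = T₁(V₁/V₂)^(n−1) = 645×(4.72)^0.57 = 1560 K; P₂ = P₁(V₁/V₂)^n = 754 kPa.
W = (P₁V₁−P₂V₂)/(n−1) = (66.0×45.9−754×9.73)/0.57 = -7550 J.
Work done on the gas = −W_by = 7550 J.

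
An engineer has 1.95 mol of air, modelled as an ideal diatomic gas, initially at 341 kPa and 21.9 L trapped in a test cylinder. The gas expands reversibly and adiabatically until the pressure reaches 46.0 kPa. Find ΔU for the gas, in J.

-8140 J

T₁ = P₁V₁/(nR) = 341×21.9/(1.95×8.314) = 461 K.
Adiabatic: T₂/T₁ = (P₂/P₁)^((γ−1)/γ) ⇒ T₂ = 461×(0.135)^0.286 = 260 K; V₂ = 91.6 L.
For an ideal gas ΔU = nCvΔT with Cv = (5/2)R = 20.8 J/(mol·K).
ΔU = 1.95×20.8×(260−461) = -8140 J.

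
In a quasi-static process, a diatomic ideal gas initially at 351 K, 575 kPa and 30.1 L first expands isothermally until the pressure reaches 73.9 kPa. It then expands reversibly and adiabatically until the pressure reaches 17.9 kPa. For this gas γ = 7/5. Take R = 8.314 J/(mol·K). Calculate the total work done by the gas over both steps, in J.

49900 J

n = P₁V₁/(RT₁) = 575×30.1/(8.314×351) = 5.93 mol.
Step 1 — Isothermal: T stays 351 K; PV = const ⇒ V₂ = 234 L, P₂ = 73.9 kPa.
ΔU = 0 (ideal gas, T constant).
W = nRT ln(V₂/V₁) = 5.93×8.314×351×ln(7.78) = 35500 J.
Q = ΔU + W = 35500 J.
State after step 1: P = 73.9 kPa, V = 234 L, T = 351 K.
Step 2 — Adiabatic: T₂/T₁ = (P₂/P₁)^((γ−1)/γ) ⇒ T₂ = 351×(0.242)^0.286 = 234 K; V₂ = 645 L.
ΔU = nCvΔT = 5.93×20.8×(234−351) = -14400 J.
Q = 0 for an adiabatic process, so W = −ΔU = 14400 J.
Net over both steps: W = 49900 J, Q = 35500 J, ΔU = -14400 J.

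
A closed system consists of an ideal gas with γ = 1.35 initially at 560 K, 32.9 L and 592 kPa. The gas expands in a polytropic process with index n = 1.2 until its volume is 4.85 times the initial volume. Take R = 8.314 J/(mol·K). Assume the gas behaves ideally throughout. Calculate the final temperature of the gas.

408 K

Polytropic n=1.2: T₂ = T₁(V₁/V₂)^(n−1) = 560×(0.206)^0.20 = 408 K; P₂ = P₁(V₁/V₂)^n = 89.0 kPa.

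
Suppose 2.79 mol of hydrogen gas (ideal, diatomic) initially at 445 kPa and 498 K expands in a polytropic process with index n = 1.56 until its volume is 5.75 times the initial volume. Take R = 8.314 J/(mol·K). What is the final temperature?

187 K

V₁ = nRT₁/P₁ = 2.79×8.314×498/445 = 26.0 L.
Polytropic n=1.56: T₂ = T₁(V₁/V₂)^(n−1) = 498×(0.174)^0.56 = 187 K; P₂ = P₁(V₁/V₂)^n = 29.1 kPa.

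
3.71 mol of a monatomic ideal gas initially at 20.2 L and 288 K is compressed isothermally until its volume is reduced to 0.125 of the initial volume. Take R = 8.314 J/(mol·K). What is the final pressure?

3520 kPa

P₁ = nRT₁/V₁ = 3.71×8.314×288/20.2 = 440 kPa.
Isothermal: T stays 288 K; PV = const ⇒ V₂ = 2.52 L, P₂ = 3520 kPa.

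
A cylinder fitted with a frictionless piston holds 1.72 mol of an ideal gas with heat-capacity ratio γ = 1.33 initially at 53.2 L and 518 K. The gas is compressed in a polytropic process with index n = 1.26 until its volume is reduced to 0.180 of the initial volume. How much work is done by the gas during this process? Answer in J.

-16000 J

P₁ = nRT₁/V₁ = 1.72×8.314×518/53.2 = 139 kPa.
Polytropic n=1.26: T₂ = T₁(V₁/V₂)^(n−1) = 518×(5.56)^0.26 = 809 K; P₂ = P₁(V₁/V₂)^n = 1210 kPa.
W = (P₁V₁−P₂V₂)/(n−1) = (139×53.2−1210×9.58)/0.26 = -16000 J.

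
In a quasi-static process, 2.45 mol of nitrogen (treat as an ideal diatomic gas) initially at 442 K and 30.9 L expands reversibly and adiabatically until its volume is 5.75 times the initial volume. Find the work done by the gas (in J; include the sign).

11300 J

P₁ = nRT₁/V₁ = 2.45×8.314×442/30.9 = 291 kPa.
Adiabatic: TV^(γ−1) = const ⇒ T₂ = 442×(0.174)^0.400 = 220 K; PV^γ = const ⇒ P₂ = 25.2 kPa.
ΔU = nCvΔT = 2.45×20.8×(220−442) = -11300 J.
Q = 0 for an adiabatic process, so W = −ΔU = 11300 J.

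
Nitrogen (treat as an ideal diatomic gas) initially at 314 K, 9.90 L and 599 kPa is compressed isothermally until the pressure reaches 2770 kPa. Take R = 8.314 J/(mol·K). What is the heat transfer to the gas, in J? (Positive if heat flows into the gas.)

-9080 J

n = P₁V₁/(RT₁) = 599×9.90/(8.314×314) = 2.27 mol.
Isothermal: T stays 314 K; PV = const ⇒ V₂ = 2.14 L, P₂ = 2770 kPa.
ΔU = 0 (ideal gas, T constant).
W = nRT ln(V₂/V₁) = 2.27×8.314×314×ln(0.216) = -9080 J.
Q = ΔU + W = -9080 J.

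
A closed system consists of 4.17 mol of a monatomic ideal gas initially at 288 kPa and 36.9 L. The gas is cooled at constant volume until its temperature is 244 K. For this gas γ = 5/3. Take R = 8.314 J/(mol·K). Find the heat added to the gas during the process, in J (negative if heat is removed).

-3250 J

T₁ = P₁V₁/(nR) = 288×36.9/(4.17×8.314) = 307 K.
Isochoric: V stays 36.9 L; P/T = const ⇒ T₂ = 244 K, P₂ = 229 kPa.
W = 0 (no volume change).
ΔU = nCvΔT = 4.17×12.5×(244−307) = -3250 J.
Q = ΔU = -3250 J.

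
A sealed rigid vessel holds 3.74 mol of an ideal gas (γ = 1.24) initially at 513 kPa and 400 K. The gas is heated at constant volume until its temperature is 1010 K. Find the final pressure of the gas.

V₁ = nRT₁/P₁ = 3.74×8.314×400/513 = 24.2 L.
Isochoric: V stays 24.2 L; P/T = const ⇒ T₂ = 1010 K, P₂ = 1300 kPa.

1300 kPa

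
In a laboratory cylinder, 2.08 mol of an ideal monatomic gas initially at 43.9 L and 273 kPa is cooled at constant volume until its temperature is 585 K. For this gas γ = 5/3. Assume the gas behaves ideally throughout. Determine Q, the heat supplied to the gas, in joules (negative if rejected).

-2800 J

T₁ = P₁V₁/(nR) = 273×43.9/(2.08×8.314) = 693 K.
Isochoric: V stays 43.9 L; P/T = const ⇒ T₂ = 585 K, P₂ = 230 kPa.
W = 0 (no volume change).
ΔU = nCvΔT = 2.08×12.5×(585−693) = -2800 J.
Q = ΔU = -2800 J.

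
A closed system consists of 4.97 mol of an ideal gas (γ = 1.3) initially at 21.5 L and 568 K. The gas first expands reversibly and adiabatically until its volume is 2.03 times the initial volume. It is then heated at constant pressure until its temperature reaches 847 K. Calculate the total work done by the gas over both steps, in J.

P₁ = nRT₁/V₁ = 4.97×8.314×568/21.5 = 1090 kPa.
Step 1 — Adiabatic: TV^(γ−1) = const ⇒ T₂ = 568×(0.493)^0.300 = 459 K; PV^γ = const ⇒ P₂ = 435 kPa.
ΔU = nCvΔT = 4.97×27.7×(459−568) = -15000 J.
Q = 0 for an adiabatic process, so W = −ΔU = 15000 J.
State after step 1: P = 435 kPa, V = 43.6 L, T = 459 K.
Step 2 — Isobaric: P stays 435 kPa; V/T = const ⇒ T₂ = 847 K, V₂ = 80.5 L.
W = PΔV = 435×(80.5−43.6) kPa·L = 16000 J.
ΔU = nCvΔT = 4.97×27.7×(847−459) = 53400 J.
Q = ΔU + W = nCpΔT = 69400 J.
Net over both steps: W = 31000 J, Q = 69400 J, ΔU = 38400 J.

31000 J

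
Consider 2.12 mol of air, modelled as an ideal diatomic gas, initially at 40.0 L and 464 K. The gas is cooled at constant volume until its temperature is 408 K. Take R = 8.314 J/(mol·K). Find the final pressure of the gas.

P₁ = nRT₁/V₁ = 2.12×8.314×464/40.0 = 204 kPa.
Isochoric: V stays 40.0 L; P/T = const ⇒ T₂ = 408 K, P₂ = 180 kPa.

180 kPa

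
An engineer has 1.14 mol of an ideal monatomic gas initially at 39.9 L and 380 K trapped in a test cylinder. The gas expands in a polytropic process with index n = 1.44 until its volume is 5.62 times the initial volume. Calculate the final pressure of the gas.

7.51 kPa

P₁ = nRT₁/V₁ = 1.14×8.314×380/39.9 = 90.3 kPa.
Polytropic n=1.44: T₂ = T₁(V₁/V₂)^(n−1) = 380×(0.178)^0.44 = 178 K; P₂ = P₁(V₁/V₂)^n = 7.51 kPa.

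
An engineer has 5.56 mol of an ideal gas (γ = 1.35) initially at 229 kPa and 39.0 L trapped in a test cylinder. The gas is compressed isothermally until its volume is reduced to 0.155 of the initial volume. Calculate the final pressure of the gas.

T₁ = P₁V₁/(nR) = 229×39.0/(5.56×8.314) = 193 K.
Isothermal: T stays 193 K; PV = const ⇒ V₂ = 6.04 L, P₂ = 1480 kPa.

1480 kPa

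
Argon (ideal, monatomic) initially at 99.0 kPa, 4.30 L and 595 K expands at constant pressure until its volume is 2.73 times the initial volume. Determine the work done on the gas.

-736 J

n = P₁V₁/(RT₁) = 99.0×4.30/(8.314×595) = 0.0861 mol.
Isobaric: P stays 99.0 kPa; V/T = const ⇒ T₂ = 1620 K, V₂ = 11.7 L.
W = PΔV = 99.0×(11.7−4.30) kPa·L = 736 J.
Work done on the gas = −W_by = -736 J.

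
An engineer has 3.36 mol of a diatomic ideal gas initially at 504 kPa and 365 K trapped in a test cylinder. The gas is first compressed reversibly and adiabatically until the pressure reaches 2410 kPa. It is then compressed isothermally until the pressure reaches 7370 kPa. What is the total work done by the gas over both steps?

-32200 J

V₁ = nRT₁/P₁ = 3.36×8.314×365/504 = 20.2 L.
Step 1 — Adiabatic: T₂/T₁ = (P₂/P₁)^((γ−1)/γ) ⇒ T₂ = 365×(4.78)^0.286 = 571 K; V₂ = 6.62 L.
ΔU = nCvΔT = 3.36×20.8×(571−365) = 14400 J.
Q = 0 for an adiabatic process, so W = −ΔU = -14400 J.
State after step 1: P = 2410 kPa, V = 6.62 L, T = 571 K.
Step 2 — Isothermal: T stays 571 K; PV = const ⇒ V₂ = 2.16 L, P₂ = 7370 kPa.
ΔU = 0 (ideal gas, T constant).
W = nRT ln(V₂/V₁) = 3.36×8.314×571×ln(0.327) = -17800 J.
Q = ΔU + W = -17800 J.
Net over both steps: W = -32200 J, Q = -17800 J, ΔU = 14400 J.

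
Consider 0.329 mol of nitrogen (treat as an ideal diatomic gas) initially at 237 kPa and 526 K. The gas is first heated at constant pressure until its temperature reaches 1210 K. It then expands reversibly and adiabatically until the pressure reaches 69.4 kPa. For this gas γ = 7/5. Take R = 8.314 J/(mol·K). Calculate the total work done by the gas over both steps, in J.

4320 J

V₁ = nRT₁/P₁ = 0.329×8.314×526/237 = 6.07 L.
Step 1 — Isobaric: P stays 237 kPa; V/T = const ⇒ T₂ = 1210 K, V₂ = 14.0 L.
W = PΔV = 237×(14.0−6.07) kPa·L = 1870 J.
ΔU = nCvΔT = 0.329×20.8×(1210−526) = 4680 J.
Q = ΔU + W = nCpΔT = 6550 J.
State after step 1: P = 237 kPa, V = 14.0 L, T = 1210 K.
Step 2 — Adiabatic: T₂/T₁ = (P₂/P₁)^((γ−1)/γ) ⇒ T₂ = 1210×(0.293)^0.286 = 852 K; V₂ = 33.6 L.
ΔU = nCvΔT = 0.329×20.8×(852−1210) = -2450 J.
Q = 0 for an adiabatic process, so W = −ΔU = 2450 J.
Net over both steps: W = 4320 J, Q = 6550 J, ΔU = 2230 J.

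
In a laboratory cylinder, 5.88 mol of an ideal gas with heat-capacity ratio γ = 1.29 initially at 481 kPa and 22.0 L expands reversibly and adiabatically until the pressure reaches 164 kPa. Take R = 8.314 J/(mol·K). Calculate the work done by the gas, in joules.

T₁ = P₁V₁/(nR) = 481×22.0/(5.88×8.314) = 216 K.
Adiabatic: T₂/T₁ = (P₂/P₁)^((γ−1)/γ) ⇒ T₂ = 216×(0.341)^0.225 = 170 K; V₂ = 50.7 L.
ΔU = nCvΔT = 5.88×28.7×(170−216) = -7840 J.
Q = 0 for an adiabatic process, so W = −ΔU = 7840 J.

7840 J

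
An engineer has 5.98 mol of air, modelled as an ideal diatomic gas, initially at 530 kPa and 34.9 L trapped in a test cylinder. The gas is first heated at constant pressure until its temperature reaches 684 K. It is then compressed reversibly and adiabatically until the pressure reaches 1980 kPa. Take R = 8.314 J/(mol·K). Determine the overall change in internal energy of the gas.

77700 J

T₁ = P₁V₁/(nR) = 530×34.9/(5.98×8.314) = 372 K.
Step 1 — Isobaric: P stays 530 kPa; V/T = const ⇒ T₂ = 684 K, V₂ = 64.2 L.
W = PΔV = 530×(64.2−34.9) kPa·L = 15500 J.
ΔU = nCvΔT = 5.98×20.8×(684−372) = 38800 J.
Q = ΔU + W = nCpΔT = 54300 J.
State after step 1: P = 530 kPa, V = 64.2 L, T = 684 K.
Step 2 — Adiabatic: T₂/T₁ = (P₂/P₁)^((γ−1)/γ) ⇒ T₂ = 684×(3.74)^0.286 = 997 K; V₂ = 25.0 L.
ΔU = nCvΔT = 5.98×20.8×(997−684) = 38900 J.
Q = 0 for an adiabatic process, so W = −ΔU = -38900 J.
Net over both steps: W = -23400 J, Q = 54300 J, ΔU = 77700 J.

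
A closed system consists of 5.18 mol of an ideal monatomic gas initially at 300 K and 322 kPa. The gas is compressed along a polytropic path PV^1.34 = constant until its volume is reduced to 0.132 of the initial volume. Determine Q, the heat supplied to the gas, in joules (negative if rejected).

-18400 J

V₁ = nRT₁/P₁ = 5.18×8.314×300/322 = 40.1 L.
Polytropic n=1.34: T₂ = T₁(V₁/V₂)^(n−1) = 300×(7.58)^0.34 = 597 K; P₂ = P₁(V₁/V₂)^n = 4860 kPa.
W = (P₁V₁−P₂V₂)/(n−1) = (322×40.1−4860×5.30)/0.34 = -37600 J.
ΔU = nCvΔT = 5.18×12.5×(597−300) = 19200 J.
Q = ΔU + W = -18400 J.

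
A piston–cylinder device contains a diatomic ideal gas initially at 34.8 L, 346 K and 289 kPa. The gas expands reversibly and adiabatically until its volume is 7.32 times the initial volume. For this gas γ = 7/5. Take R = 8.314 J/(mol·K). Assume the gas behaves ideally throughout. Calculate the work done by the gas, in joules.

13800 J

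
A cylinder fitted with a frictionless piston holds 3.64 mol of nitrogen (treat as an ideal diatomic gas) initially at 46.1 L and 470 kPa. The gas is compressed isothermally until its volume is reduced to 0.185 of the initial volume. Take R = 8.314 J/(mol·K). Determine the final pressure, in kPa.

T₁ = P₁V₁/(nR) = 470×46.1/(3.64×8.314) = 716 K.
Isothermal: T stays 716 K; PV = const ⇒ V₂ = 8.53 L, P₂ = 2540 kPa.

2540 kPa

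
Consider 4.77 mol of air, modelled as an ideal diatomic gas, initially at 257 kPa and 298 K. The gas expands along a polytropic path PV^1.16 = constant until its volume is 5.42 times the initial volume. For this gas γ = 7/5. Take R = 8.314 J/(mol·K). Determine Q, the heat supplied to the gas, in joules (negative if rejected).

10500 J

V₁ = nRT₁/P₁ = 4.77×8.314×298/257 = 46.0 L.
Polytropic n=1.16: T₂ = T₁(V₁/V₂)^(n−1) = 298×(0.185)^0.16 = 227 K; P₂ = P₁(V₁/V₂)^n = 36.2 kPa.
W = (P₁V₁−P₂V₂)/(n−1) = (257×46.0−36.2×249)/0.16 = 17500 J.
ΔU = nCvΔT = 4.77×20.8×(227−298) = -7000 J.
Q = ΔU + W = 10500 J.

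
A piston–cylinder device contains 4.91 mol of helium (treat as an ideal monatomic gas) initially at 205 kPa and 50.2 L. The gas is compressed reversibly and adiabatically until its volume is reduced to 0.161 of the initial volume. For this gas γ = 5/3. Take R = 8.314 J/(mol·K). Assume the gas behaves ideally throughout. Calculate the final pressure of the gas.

T₁ = P₁V₁/(nR) = 205×50.2/(4.91×8.314) = 252 K.
Adiabatic: TV^(γ−1) = const ⇒ T₂ = 252×(6.21)^0.667 = 852 K; PV^γ = const ⇒ P₂ = 4300 kPa.

4300 kPa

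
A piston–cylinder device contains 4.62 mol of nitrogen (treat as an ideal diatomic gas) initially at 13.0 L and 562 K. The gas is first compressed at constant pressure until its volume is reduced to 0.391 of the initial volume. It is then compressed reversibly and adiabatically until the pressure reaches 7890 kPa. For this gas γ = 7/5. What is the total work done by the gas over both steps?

-25000 J

P₁ = nRT₁/V₁ = 4.62×8.314×562/13.0 = 1660 kPa.
Step 1 — Isobaric: P stays 1660 kPa; V/T = const ⇒ T₂ = 220 K, V₂ = 5.08 L.
W = PΔV = 1660×(5.08−13.0) kPa·L = -13100 J.
ΔU = nCvΔT = 4.62×20.8×(220−562) = -32900 J.
Q = ΔU + W = nCpΔT = -46000 J.
State after step 1: P = 1660 kPa, V = 5.08 L, T = 220 K.
Step 2 — Adiabatic: T₂/T₁ = (P₂/P₁)^((γ−1)/γ) ⇒ T₂ = 220×(4.75)^0.286 = 343 K; V₂ = 1.67 L.
ΔU = nCvΔT = 4.62×20.8×(343−220) = 11800 J.
Q = 0 for an adiabatic process, so W = −ΔU = -11800 J.
Net over both steps: W = -25000 J, Q = -46000 J, ΔU = -21000 J.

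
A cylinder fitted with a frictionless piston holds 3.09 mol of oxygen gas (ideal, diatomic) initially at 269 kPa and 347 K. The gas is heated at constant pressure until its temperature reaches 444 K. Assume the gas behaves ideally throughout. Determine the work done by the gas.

V₁ = nRT₁/P₁ = 3.09×8.314×347/269 = 33.1 L.
Isobaric: P stays 269 kPa; V/T = const ⇒ T₂ = 444 K, V₂ = 42.4 L.
W = PΔV = 269×(42.4−33.1) kPa·L = 2490 J.

2490 J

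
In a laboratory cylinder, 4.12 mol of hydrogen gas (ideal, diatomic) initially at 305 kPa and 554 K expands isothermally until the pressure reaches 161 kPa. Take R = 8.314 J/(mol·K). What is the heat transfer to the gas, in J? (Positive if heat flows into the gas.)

12100 J

V₁ = nRT₁/P₁ = 4.12×8.314×554/305 = 62.2 L.
Isothermal: T stays 554 K; PV = const ⇒ V₂ = 118 L, P₂ = 161 kPa.
ΔU = 0 (ideal gas, T constant).
W = nRT ln(V₂/V₁) = 4.12×8.314×554×ln(1.89) = 12100 J.
Q = ΔU + W = 12100 J.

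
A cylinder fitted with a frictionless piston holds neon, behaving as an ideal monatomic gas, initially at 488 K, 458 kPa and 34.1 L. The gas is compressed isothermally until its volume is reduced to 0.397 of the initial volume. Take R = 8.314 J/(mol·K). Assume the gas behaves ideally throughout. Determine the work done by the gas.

-14400 J

n = P₁V₁/(RT₁) = 458×34.1/(8.314×488) = 3.85 mol.
Isothermal: T stays 488 K; PV = const ⇒ V₂ = 13.5 L, P₂ = 1150 kPa.
W = nRT ln(V₂/V₁) = 3.85×8.314×488×ln(0.397) = -14400 J.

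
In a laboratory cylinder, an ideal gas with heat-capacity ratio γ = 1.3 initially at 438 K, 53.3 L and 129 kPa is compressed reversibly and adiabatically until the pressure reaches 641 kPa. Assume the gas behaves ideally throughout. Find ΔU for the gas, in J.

10300 J

n = P₁V₁/(RT₁) = 129×53.3/(8.314×438) = 1.89 mol.
Adiabatic: T₂/T₁ = (P₂/P₁)^((γ−1)/γ) ⇒ T₂ = 438×(4.97)^0.231 = 634 K; V₂ = 15.5 L.
For an ideal gas ΔU = nCvΔT with Cv = R/(γ−1) = 27.7 J/(mol·K).
ΔU = 1.89×27.7×(634−438) = 10300 J.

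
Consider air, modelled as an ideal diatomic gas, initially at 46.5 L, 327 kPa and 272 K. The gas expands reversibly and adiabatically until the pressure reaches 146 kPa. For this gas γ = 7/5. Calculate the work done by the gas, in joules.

n = P₁V₁/(RT₁) = 327×46.5/(8.314×272) = 6.72 mol.
Adiabatic: T₂/T₁ = (P₂/P₁)^((γ−1)/γ) ⇒ T₂ = 272×(0.446)^0.286 = 216 K; V₂ = 82.7 L.
ΔU = nCvΔT = 6.72×20.8×(216−272) = -7820 J.
Q = 0 for an adiabatic process, so W = −ΔU = 7820 J.

7820 J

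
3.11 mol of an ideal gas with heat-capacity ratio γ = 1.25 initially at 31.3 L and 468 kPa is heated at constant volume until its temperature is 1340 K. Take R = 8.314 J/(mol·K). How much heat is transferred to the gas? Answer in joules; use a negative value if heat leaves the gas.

T₁ = P₁V₁/(nR) = 468×31.3/(3.11×8.314) = 567 K.
Isochoric: V stays 31.3 L; P/T = const ⇒ T₂ = 1340 K, P₂ = 1110 kPa.
W = 0 (no volume change).
ΔU = nCvΔT = 3.11×33.3×(1340−567) = 80000 J.
Q = ΔU = 80000 J.

80000 J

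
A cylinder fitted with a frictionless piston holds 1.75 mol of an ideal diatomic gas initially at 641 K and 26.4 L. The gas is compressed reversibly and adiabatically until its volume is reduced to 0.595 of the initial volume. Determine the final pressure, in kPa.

P₁ = nRT₁/V₁ = 1.75×8.314×641/26.4 = 353 kPa.
Adiabatic: TV^(γ−1) = const ⇒ T₂ = 641×(1.68)^0.400 = 789 K; PV^γ = const ⇒ P₂ = 731 kPa.

731 kPa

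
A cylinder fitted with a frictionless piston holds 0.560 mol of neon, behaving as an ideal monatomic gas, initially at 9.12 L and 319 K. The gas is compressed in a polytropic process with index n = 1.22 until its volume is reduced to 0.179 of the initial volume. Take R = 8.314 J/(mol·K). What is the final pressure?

P₁ = nRT₁/V₁ = 0.560×8.314×319/9.12 = 163 kPa.
Polytropic n=1.22: T₂ = T₁(V₁/V₂)^(n−1) = 319×(5.59)^0.22 = 466 K; P₂ = P₁(V₁/V₂)^n = 1330 kPa.

1330 kPa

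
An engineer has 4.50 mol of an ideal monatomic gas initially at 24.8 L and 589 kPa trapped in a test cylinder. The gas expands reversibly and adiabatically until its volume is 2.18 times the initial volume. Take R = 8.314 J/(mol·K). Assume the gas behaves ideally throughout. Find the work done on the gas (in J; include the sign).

T₁ = P₁V₁/(nR) = 589×24.8/(4.50×8.314) = 390 K.
Adiabatic: TV^(γ−1) = const ⇒ T₂ = 390×(0.459)^0.667 = 232 K; PV^γ = const ⇒ P₂ = 161 kPa.
ΔU = nCvΔT = 4.50×12.5×(232−390) = -8880 J.
Q = 0 for an adiabatic process, so W = −ΔU = 8880 J.
Work done on the gas = −W_by = -8880 J.

-8880 J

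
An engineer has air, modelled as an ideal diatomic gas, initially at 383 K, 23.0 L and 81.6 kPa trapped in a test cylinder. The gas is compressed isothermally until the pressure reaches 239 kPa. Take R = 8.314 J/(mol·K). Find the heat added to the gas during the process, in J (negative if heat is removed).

-2020 J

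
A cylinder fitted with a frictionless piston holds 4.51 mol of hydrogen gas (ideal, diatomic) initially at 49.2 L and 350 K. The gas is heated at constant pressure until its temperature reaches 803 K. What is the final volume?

113 L

P₁ = nRT₁/V₁ = 4.51×8.314×350/49.2 = 267 kPa.
Isobaric: P stays 267 kPa; V/T = const ⇒ T₂ = 803 K, V₂ = 113 L.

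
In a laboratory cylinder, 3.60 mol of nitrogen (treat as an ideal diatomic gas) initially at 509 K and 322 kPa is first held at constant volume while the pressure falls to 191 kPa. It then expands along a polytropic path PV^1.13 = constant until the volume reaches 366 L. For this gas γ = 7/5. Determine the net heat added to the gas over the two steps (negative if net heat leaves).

V₁ = nRT₁/P₁ = 3.60×8.314×509/322 = 47.3 L.
Step 1 — Isochoric: V stays 47.3 L; P/T = const ⇒ T₂ = 302 K, P₂ = 191 kPa.
W = 0 (no volume change).
ΔU = nCvΔT = 3.60×20.8×(302−509) = -15500 J.
Q = ΔU = -15500 J.
State after step 1: P = 191 kPa, V = 47.3 L, T = 302 K.
Step 2 — Polytropic n=1.13: T₂ = T₁(V₁/V₂)^(n−1) = 302×(0.129)^0.13 = 231 K; P₂ = P₁(V₁/V₂)^n = 18.9 kPa.
W = (P₁V₁−P₂V₂)/(n−1) = (191×47.3−18.9×366)/0.13 = 16200 J.
ΔU = nCvΔT = 3.60×20.8×(231−302) = -5280 J.
Q = ΔU + W = 11000 J.
Net over both steps: W = 16200 J, Q = -4540 J, ΔU = -20800 J.

-4540 J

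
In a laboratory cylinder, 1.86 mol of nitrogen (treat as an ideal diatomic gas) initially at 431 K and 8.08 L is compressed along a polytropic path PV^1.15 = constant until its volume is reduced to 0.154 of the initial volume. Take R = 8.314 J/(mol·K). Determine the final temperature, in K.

571 K

P₁ = nRT₁/V₁ = 1.86×8.314×431/8.08 = 825 kPa.
Polytropic n=1.15: T₂ = T₁(V₁/V₂)^(n−1) = 431×(6.49)^0.15 = 571 K; P₂ = P₁(V₁/V₂)^n = 7090 kPa.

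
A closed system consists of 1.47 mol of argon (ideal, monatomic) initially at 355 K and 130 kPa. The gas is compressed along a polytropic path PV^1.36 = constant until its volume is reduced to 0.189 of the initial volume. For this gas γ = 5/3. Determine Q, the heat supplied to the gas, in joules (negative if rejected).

-4560 J

V₁ = nRT₁/P₁ = 1.47×8.314×355/130 = 33.4 L.
Polytropic n=1.36: T₂ = T₁(V₁/V₂)^(n−1) = 355×(5.29)^0.36 = 647 K; P₂ = P₁(V₁/V₂)^n = 1250 kPa.
W = (P₁V₁−P₂V₂)/(n−1) = (130×33.4−1250×6.31)/0.36 = -9900 J.
ΔU = nCvΔT = 1.47×12.5×(647−355) = 5350 J.
Q = ΔU + W = -4560 J.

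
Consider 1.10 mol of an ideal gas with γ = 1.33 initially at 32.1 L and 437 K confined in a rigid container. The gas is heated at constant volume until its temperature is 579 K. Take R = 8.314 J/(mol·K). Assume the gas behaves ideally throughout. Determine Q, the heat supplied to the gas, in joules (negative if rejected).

P₁ = nRT₁/V₁ = 1.10×8.314×437/32.1 = 125 kPa.
Isochoric: V stays 32.1 L; P/T = const ⇒ T₂ = 579 K, P₂ = 165 kPa.
W = 0 (no volume change).
ΔU = nCvΔT = 1.10×25.2×(579−437) = 3940 J.
Q = ΔU = 3940 J.

3940 J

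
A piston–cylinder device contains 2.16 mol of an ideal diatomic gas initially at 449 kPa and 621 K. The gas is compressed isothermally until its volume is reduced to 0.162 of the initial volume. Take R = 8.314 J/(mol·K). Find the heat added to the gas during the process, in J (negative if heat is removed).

V₁ = nRT₁/P₁ = 2.16×8.314×621/449 = 24.8 L.
Isothermal: T stays 621 K; PV = const ⇒ V₂ = 4.02 L, P₂ = 2770 kPa.
ΔU = 0 (ideal gas, T constant).
W = nRT ln(V₂/V₁) = 2.16×8.314×621×ln(0.162) = -20300 J.
Q = ΔU + W = -20300 J.

-20300 J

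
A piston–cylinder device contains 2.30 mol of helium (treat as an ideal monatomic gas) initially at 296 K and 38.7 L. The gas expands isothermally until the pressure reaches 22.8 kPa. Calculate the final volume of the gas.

248 L

P₁ = nRT₁/V₁ = 2.30×8.314×296/38.7 = 146 kPa.
Isothermal: T stays 296 K; PV = const ⇒ V₂ = 248 L, P₂ = 22.8 kPa.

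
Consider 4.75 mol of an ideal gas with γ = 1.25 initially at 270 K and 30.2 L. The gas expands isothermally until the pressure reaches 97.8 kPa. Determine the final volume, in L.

109 L

P₁ = nRT₁/V₁ = 4.75×8.314×270/30.2 = 353 kPa.
Isothermal: T stays 270 K; PV = const ⇒ V₂ = 109 L, P₂ = 97.8 kPa.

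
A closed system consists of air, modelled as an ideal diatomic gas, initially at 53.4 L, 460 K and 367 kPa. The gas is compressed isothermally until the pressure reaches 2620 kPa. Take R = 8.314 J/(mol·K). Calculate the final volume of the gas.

7.48 L

Isothermal: T stays 460 K; PV = const ⇒ V₂ = 7.48 L, P₂ = 2620 kPa.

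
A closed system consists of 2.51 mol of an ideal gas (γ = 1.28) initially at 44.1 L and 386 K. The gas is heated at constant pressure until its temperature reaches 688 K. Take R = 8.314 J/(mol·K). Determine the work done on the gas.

P₁ = nRT₁/V₁ = 2.51×8.314×386/44.1 = 183 kPa.
Isobaric: P stays 183 kPa; V/T = const ⇒ T₂ = 688 K, V₂ = 78.6 L.
W = PΔV = 183×(78.6−44.1) kPa·L = 6300 J.
Work done on the gas = −W_by = -6300 J.

-6300 J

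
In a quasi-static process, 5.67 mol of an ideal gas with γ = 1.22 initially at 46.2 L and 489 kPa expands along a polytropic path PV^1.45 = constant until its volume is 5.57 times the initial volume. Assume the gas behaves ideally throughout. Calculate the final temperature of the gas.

221 K

T₁ = P₁V₁/(nR) = 489×46.2/(5.67×8.314) = 479 K.
Polytropic n=1.45: T₂ = T₁(V₁/V₂)^(n−1) = 479×(0.180)^0.45 = 221 K; P₂ = P₁(V₁/V₂)^n = 40.5 kPa.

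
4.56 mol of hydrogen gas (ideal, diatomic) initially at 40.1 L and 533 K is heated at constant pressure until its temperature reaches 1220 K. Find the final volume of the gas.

91.8 L

P₁ = nRT₁/V₁ = 4.56×8.314×533/40.1 = 504 kPa.
Isobaric: P stays 504 kPa; V/T = const ⇒ T₂ = 1220 K, V₂ = 91.8 L.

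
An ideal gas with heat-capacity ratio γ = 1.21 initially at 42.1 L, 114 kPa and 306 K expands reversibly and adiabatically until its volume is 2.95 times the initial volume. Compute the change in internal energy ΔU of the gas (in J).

n = P₁V₁/(RT₁) = 114×42.1/(8.314×306) = 1.89 mol.
Adiabatic: TV^(γ−1) = const ⇒ T₂ = 306×(0.339)^0.210 = 244 K; PV^γ = const ⇒ P₂ = 30.8 kPa.
For an ideal gas ΔU = nCvΔT with Cv = R/(γ−1) = 39.6 J/(mol·K).
ΔU = 1.89×39.6×(244−306) = -4640 J.

-4640 J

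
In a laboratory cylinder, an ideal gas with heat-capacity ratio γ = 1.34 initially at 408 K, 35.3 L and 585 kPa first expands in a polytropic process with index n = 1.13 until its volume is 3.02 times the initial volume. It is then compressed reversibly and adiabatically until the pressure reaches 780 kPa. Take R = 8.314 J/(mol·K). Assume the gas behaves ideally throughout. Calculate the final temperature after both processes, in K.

522 K

n = P₁V₁/(RT₁) = 585×35.3/(8.314×408) = 6.09 mol.
Step 1 — Polytropic n=1.13: T₂ = T₁(V₁/V₂)^(n−1) = 408×(0.331)^0.13 = 353 K; P₂ = P₁(V₁/V₂)^n = 168 kPa.
W = (P₁V₁−P₂V₂)/(n−1) = (585×35.3−168×107)/0.13 = 21300 J.
ΔU = nCvΔT = 6.09×24.5×(353−408) = -8130 J.
Q = ΔU + W = 13100 J.
State after step 1: P = 168 kPa, V = 107 L, T = 353 K.
Step 2 — Adiabatic: T₂/T₁ = (P₂/P₁)^((γ−1)/γ) ⇒ T₂ = 353×(4.65)^0.254 = 522 K; V₂ = 33.9 L.
ΔU = nCvΔT = 6.09×24.5×(522−353) = 25100 J.
Q = 0 for an adiabatic process, so W = −ΔU = -25100 J.
Net over both steps: W = -3820 J, Q = 13100 J, ΔU = 17000 J.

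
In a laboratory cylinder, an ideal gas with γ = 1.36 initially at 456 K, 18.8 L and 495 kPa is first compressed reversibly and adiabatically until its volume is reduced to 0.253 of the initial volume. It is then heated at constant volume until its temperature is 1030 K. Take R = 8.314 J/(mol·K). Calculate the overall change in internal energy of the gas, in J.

n = P₁V₁/(RT₁) = 495×18.8/(8.314×456) = 2.45 mol.
Step 1 — Adiabatic: TV^(γ−1) = const ⇒ T₂ = 456×(3.95)^0.360 = 748 K; PV^γ = const ⇒ P₂ = 3210 kPa.
ΔU = nCvΔT = 2.45×23.1×(748−456) = 16500 J.
Q = 0 for an adiabatic process, so W = −ΔU = -16500 J.
State after step 1: P = 3210 kPa, V = 4.76 L, T = 748 K.
Step 2 — Isochoric: V stays 4.76 L; P/T = const ⇒ T₂ = 1030 K, P₂ = 4420 kPa.
W = 0 (no volume change).
ΔU = nCvΔT = 2.45×23.1×(1030−748) = 16000 J.
Q = ΔU = 16000 J.
Net over both steps: W = -16500 J, Q = 16000 J, ΔU = 32500 J.

32500 J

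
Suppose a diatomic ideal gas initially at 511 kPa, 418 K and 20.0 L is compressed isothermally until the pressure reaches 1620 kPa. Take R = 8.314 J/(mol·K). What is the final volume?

Isothermal: T stays 418 K; PV = const ⇒ V₂ = 6.31 L, P₂ = 1620 kPa.

6.31 L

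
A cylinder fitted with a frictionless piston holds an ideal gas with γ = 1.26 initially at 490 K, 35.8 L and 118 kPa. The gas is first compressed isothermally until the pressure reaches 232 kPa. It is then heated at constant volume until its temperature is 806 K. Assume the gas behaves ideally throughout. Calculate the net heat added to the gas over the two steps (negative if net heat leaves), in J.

n = P₁V₁/(RT₁) = 118×35.8/(8.314×490) = 1.04 mol.
Step 1 — Isothermal: T stays 490 K; PV = const ⇒ V₂ = 18.2 L, P₂ = 232 kPa.
ΔU = 0 (ideal gas, T constant).
W = nRT ln(V₂/V₁) = 1.04×8.314×490×ln(0.509) = -2860 J.
Q = ΔU + W = -2860 J.
State after step 1: P = 232 kPa, V = 18.2 L, T = 490 K.
Step 2 — Isochoric: V stays 18.2 L; P/T = const ⇒ T₂ = 806 K, P₂ = 382 kPa.
W = 0 (no volume change).
ΔU = nCvΔT = 1.04×32.0×(806−490) = 10500 J.
Q = ΔU = 10500 J.
Net over both steps: W = -2860 J, Q = 7620 J, ΔU = 10500 J.

7620 J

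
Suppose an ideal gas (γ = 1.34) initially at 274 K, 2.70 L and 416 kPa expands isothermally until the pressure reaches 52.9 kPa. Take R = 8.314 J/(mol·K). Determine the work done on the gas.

-2320 J

n = P₁V₁/(RT₁) = 416×2.70/(8.314×274) = 0.493 mol.
Isothermal: T stays 274 K; PV = const ⇒ V₂ = 21.2 L, P₂ = 52.9 kPa.
W = nRT ln(V₂/V₁) = 0.493×8.314×274×ln(7.86) = 2320 J.
Work done on the gas = −W_by = -2320 J.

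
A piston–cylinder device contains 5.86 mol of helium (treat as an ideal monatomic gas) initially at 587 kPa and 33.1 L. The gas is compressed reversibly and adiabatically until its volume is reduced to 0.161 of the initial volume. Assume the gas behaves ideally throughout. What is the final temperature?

1350 K

T₁ = P₁V₁/(nR) = 587×33.1/(5.86×8.314) = 399 K.
Adiabatic: TV^(γ−1) = const ⇒ T₂ = 399×(6.21)^0.667 = 1350 K; PV^γ = const ⇒ P₂ = 12300 kPa.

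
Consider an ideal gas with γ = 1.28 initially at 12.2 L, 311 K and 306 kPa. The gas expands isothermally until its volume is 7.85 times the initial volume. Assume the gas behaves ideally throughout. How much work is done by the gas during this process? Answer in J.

7690 J

n = P₁V₁/(RT₁) = 306×12.2/(8.314×311) = 1.44 mol.
Isothermal: T stays 311 K; PV = const ⇒ V₂ = 95.8 L, P₂ = 39.0 kPa.
W = nRT ln(V₂/V₁) = 1.44×8.314×311×ln(7.85) = 7690 J.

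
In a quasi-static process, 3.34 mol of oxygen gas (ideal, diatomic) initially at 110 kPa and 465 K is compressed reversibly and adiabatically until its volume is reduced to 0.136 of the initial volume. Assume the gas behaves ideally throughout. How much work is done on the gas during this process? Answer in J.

39400 J

V₁ = nRT₁/P₁ = 3.34×8.314×465/110 = 117 L.
Adiabatic: TV^(γ−1) = const ⇒ T₂ = 465×(7.35)^0.400 = 1030 K; PV^γ = const ⇒ P₂ = 1800 kPa.
ΔU = nCvΔT = 3.34×20.8×(1030−465) = 39400 J.
Q = 0 for an adiabatic process, so W = −ΔU = -39400 J.
Work done on the gas = −W_by = 39400 J.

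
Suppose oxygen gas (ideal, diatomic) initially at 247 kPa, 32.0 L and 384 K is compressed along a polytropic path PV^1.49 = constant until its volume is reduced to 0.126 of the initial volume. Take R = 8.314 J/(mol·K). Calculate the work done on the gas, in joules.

28400 J

n = P₁V₁/(RT₁) = 247×32.0/(8.314×384) = 2.48 mol.
Polytropic n=1.49: T₂ = T₁(V₁/V₂)^(n−1) = 384×(7.94)^0.49 = 1060 K; P₂ = P₁(V₁/V₂)^n = 5410 kPa.
W = (P₁V₁−P₂V₂)/(n−1) = (247×32.0−5410×4.03)/0.49 = -28400 J.
Work done on the gas = −W_by = 28400 J.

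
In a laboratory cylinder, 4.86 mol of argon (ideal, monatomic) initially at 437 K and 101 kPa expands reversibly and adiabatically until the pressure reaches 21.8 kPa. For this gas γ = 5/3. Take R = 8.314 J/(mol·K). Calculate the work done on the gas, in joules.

V₁ = nRT₁/P₁ = 4.86×8.314×437/101 = 175 L.
Adiabatic: T₂/T₁ = (P₂/P₁)^((γ−1)/γ) ⇒ T₂ = 437×(0.216)^0.400 = 237 K; V₂ = 439 L.
ΔU = nCvΔT = 4.86×12.5×(237−437) = -12100 J.
Q = 0 for an adiabatic process, so W = −ΔU = 12100 J.
Work done on the gas = −W_by = -12100 J.

-12100 J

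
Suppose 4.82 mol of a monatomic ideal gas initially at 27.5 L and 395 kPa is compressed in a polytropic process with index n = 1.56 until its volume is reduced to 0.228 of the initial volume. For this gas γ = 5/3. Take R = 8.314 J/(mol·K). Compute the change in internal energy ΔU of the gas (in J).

21000 J

T₁ = P₁V₁/(nR) = 395×27.5/(4.82×8.314) = 271 K.
Polytropic n=1.56: T₂ = T₁(V₁/V₂)^(n−1) = 271×(4.39)^0.56 = 620 K; P₂ = P₁(V₁/V₂)^n = 3960 kPa.
For an ideal gas ΔU = nCvΔT with Cv = (3/2)R = 12.5 J/(mol·K).
ΔU = 4.82×12.5×(620−271) = 21000 J.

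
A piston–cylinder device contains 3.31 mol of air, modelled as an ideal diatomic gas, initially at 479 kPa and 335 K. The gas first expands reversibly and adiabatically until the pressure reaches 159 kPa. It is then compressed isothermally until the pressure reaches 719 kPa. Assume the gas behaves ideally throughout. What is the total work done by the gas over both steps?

V₁ = nRT₁/P₁ = 3.31×8.314×335/479 = 19.2 L.
Step 1 — Adiabatic: T₂/T₁ = (P₂/P₁)^((γ−1)/γ) ⇒ T₂ = 335×(0.332)^0.286 = 244 K; V₂ = 42.3 L.
ΔU = nCvΔT = 3.31×20.8×(244−335) = -6230 J.
Q = 0 for an adiabatic process, so W = −ΔU = 6230 J.
State after step 1: P = 159 kPa, V = 42.3 L, T = 244 K.
Step 2 — Isothermal: T stays 244 K; PV = const ⇒ V₂ = 9.36 L, P₂ = 719 kPa.
ΔU = 0 (ideal gas, T constant).
W = nRT ln(V₂/V₁) = 3.31×8.314×244×ln(0.221) = -10200 J.
Q = ΔU + W = -10200 J.
Net over both steps: W = -3920 J, Q = -10200 J, ΔU = -6230 J.

-3920 J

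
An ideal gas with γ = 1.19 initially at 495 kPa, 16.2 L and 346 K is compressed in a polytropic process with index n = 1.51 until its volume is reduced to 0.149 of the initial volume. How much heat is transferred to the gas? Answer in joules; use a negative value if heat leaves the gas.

n = P₁V₁/(RT₁) = 495×16.2/(8.314×346) = 2.79 mol.
Polytropic n=1.51: T₂ = T₁(V₁/V₂)^(n−1) = 346×(6.71)^0.51 = 914 K; P₂ = P₁(V₁/V₂)^n = 8770 kPa.
W = (P₁V₁−P₂V₂)/(n−1) = (495×16.2−8770×2.41)/0.51 = -25800 J.
ΔU = nCvΔT = 2.79×43.8×(914−346) = 69200 J.
Q = ΔU + W = 43400 J.

43400 J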